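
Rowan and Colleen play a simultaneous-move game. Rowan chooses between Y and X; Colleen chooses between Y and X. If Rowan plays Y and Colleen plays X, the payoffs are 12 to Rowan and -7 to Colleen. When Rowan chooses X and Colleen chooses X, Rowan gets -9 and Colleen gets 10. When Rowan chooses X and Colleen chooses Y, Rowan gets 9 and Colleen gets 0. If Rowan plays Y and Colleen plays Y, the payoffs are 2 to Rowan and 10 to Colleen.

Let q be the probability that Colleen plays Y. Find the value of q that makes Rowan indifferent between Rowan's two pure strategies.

q = 3/4

Rowan's indifference between Y and X determines Colleen's mixing probability q:
  Rowan's payoff from Y: q·2 + (1−q)·12 = -10q + 12
  Rowan's payoff from X: q·9 + (1−q)·(-9) = 18q - 9
  -10q + 12 = 18q - 9  ⇒  -28q = -21  ⇒  q = 3/4.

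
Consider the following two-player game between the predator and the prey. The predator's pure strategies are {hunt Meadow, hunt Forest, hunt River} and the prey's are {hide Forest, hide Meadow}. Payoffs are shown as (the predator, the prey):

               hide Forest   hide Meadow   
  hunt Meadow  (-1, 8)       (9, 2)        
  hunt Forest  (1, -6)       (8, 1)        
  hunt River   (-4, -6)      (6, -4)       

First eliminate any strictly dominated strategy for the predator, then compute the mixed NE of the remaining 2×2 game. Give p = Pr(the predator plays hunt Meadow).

p = 7/13

The predator's strategy hunt River is strictly dominated by hunt Meadow: -1 > -4 and 9 > 6. Eliminate hunt River.
In a mixed equilibrium the prey is indifferent between hide Forest and hide Meadow; this condition fixes p.
  the prey's expected payoff from hide Forest: p·8 + (1−p)·(-6) = 14p - 6
  the prey's expected payoff from hide Meadow: p·2 + (1−p)·1 = p + 1
  14p - 6 = p + 1  ⇒  13p = 7  ⇒  p = 7/13.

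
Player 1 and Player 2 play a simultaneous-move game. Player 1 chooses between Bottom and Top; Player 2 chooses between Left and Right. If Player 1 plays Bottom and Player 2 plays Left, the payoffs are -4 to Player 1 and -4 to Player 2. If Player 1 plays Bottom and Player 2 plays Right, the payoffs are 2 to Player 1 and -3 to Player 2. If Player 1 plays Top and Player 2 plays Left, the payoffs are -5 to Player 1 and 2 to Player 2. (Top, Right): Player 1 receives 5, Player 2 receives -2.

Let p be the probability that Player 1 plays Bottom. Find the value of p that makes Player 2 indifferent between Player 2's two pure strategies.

Player 2's indifference between Left and Right determines Player 1's mixing probability p:
  Player 2's payoff from Left: p·(-4) + (1−p)·2 = -6p + 2
  Player 2's payoff from Right: p·(-3) + (1−p)·(-2) = -p - 2
  -6p + 2 = -p - 2  ⇒  -5p = -4  ⇒  p = 4/5.

p = 4/5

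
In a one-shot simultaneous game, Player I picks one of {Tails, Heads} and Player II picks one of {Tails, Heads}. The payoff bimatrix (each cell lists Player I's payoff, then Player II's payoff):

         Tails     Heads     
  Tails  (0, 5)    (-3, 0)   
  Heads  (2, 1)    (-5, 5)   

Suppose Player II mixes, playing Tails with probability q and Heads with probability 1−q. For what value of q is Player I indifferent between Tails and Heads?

q = 1/2

For Player I to be willing to mix, Player I must be indifferent between Tails and Heads, which pins down Player II's mix.
  Player I's payoff to Tails: q·0 + (1−q)·(-3) = 3q - 3
  Player I's payoff to Heads: q·2 + (1−q)·(-5) = 7q - 5
  3q - 3 = 7q - 5  ⇒  -4q = -2  ⇒  q = 1/2.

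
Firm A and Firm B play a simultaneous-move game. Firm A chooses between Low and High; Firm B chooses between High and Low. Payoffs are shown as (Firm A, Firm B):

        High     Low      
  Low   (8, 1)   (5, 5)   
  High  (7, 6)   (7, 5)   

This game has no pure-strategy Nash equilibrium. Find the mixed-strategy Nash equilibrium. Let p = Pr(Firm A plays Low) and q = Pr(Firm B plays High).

Set Firm B's expected payoff from High equal to that from Low:
  Firm B's expected payoff from High: p·1 + (1−p)·6 = -5p + 6
  Firm B's expected payoff from Low: p·5 + (1−p)·5 = 5
  -5p + 6 = 5  ⇒  -5p = -1  ⇒  p = 1/5.
Set Firm A's expected payoff from Low equal to that from High:
  Firm A's payoff to Low: q·8 + (1−q)·5 = 3q + 5
  Firm A's payoff to High: q·7 + (1−q)·7 = 7
  3q + 5 = 7  ⇒  3q = 2  ⇒  q = 2/3.

p = 1/5, q = 2/3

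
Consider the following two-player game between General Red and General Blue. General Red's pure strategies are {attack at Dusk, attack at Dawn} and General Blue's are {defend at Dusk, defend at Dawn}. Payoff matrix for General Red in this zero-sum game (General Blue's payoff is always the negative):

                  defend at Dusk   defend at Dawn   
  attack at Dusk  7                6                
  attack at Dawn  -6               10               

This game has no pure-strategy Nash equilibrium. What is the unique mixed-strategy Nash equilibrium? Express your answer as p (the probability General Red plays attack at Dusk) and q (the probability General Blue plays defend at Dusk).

In a mixed equilibrium General Blue is indifferent between defend at Dusk and defend at Dawn; this condition fixes p.
  General Blue's payoff from defend at Dusk: p·(-7) + (1−p)·6 = -13p + 6
  General Blue's payoff from defend at Dawn: p·(-6) + (1−p)·(-10) = 4p - 10
  -13p + 6 = 4p - 10  ⇒  -17p = -16  ⇒  p = 16/17.
In a mixed equilibrium General Red is indifferent between attack at Dusk and attack at Dawn; this condition fixes q.
  General Red's expected payoff from attack at Dusk: q·7 + (1−q)·6 = q + 6
  General Red's expected payoff from attack at Dawn: q·(-6) + (1−q)·10 = -16q + 10
  q + 6 = -16q + 10  ⇒  17q = 4  ⇒  q = 4/17.

p = 16/17, q = 4/17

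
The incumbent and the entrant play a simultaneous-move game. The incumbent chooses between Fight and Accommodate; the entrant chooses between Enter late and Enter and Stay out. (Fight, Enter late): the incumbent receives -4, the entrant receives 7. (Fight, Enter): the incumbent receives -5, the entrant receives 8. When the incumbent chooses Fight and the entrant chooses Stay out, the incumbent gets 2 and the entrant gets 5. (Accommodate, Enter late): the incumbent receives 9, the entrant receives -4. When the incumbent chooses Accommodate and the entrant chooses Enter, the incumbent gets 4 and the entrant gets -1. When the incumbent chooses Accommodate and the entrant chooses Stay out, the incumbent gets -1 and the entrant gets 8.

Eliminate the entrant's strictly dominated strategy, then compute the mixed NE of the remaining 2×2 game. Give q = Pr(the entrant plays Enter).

q = 1/4

The entrant's strategy Enter late is strictly dominated by Enter: 8 > 7 and -1 > -4. Eliminate Enter late.
The incumbent's indifference between Fight and Accommodate determines the entrant's mixing probability q:
  the incumbent's expected payoff from Fight: q·(-5) + (1−q)·2 = -7q + 2
  the incumbent's expected payoff from Accommodate: q·4 + (1−q)·(-1) = 5q - 1
  -7q + 2 = 5q - 1  ⇒  -12q = -3  ⇒  q = 1/4.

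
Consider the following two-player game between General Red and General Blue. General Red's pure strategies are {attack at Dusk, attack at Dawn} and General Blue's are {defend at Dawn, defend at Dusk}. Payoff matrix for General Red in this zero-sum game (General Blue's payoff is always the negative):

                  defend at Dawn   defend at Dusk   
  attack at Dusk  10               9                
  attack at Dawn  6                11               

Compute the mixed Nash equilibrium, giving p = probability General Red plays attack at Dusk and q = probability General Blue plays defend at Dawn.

In a mixed equilibrium General Blue is indifferent between defend at Dawn and defend at Dusk; this condition fixes p.
  General Blue's payoff to defend at Dawn: p·(-10) + (1−p)·(-6) = -4p - 6
  General Blue's payoff to defend at Dusk: p·(-9) + (1−p)·(-11) = 2p - 11
  -4p - 6 = 2p - 11  ⇒  -6p = -5  ⇒  p = 5/6.
General Blue's mix must leave General Red indifferent between attack at Dusk and attack at Dawn.
  General Red's expected payoff from attack at Dusk: q·10 + (1−q)·9 = q + 9
  General Red's expected payoff from attack at Dawn: q·6 + (1−q)·11 = -5q + 11
  q + 9 = -5q + 11  ⇒  6q = 2  ⇒  q = 1/3.

p = 5/6, q = 1/3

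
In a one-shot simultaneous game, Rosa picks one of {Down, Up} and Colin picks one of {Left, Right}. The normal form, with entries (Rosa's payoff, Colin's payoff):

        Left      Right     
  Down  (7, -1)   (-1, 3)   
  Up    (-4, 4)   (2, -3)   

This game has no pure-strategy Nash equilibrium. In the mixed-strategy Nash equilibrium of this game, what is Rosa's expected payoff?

5/7

For Rosa to be willing to mix, Rosa must be indifferent between Down and Up, which pins down Colin's mix.
  Rosa's payoff to Down: q·7 + (1−q)·(-1) = 8q - 1
  Rosa's payoff to Up: q·(-4) + (1−q)·2 = -6q + 2
  8q - 1 = -6q + 2  ⇒  14q = 3  ⇒  q = 3/14.
At equilibrium Rosa is indifferent across rows, so Rosa's payoff equals the payoff from Down: (3/14)·7 + (11/14)·(-1) = 5/7.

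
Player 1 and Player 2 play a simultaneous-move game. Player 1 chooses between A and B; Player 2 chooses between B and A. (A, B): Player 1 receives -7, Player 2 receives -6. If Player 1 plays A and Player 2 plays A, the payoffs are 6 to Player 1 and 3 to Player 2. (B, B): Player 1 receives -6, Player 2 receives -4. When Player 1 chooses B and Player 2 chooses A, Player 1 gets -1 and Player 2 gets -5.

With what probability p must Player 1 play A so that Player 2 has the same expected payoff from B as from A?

p = 1/10

Player 2's indifference between B and A determines Player 1's mixing probability p:
  Player 2's expected payoff from B: p·(-6) + (1−p)·(-4) = -2p - 4
  Player 2's expected payoff from A: p·3 + (1−p)·(-5) = 8p - 5
  -2p - 4 = 8p - 5  ⇒  -10p = -1  ⇒  p = 1/10.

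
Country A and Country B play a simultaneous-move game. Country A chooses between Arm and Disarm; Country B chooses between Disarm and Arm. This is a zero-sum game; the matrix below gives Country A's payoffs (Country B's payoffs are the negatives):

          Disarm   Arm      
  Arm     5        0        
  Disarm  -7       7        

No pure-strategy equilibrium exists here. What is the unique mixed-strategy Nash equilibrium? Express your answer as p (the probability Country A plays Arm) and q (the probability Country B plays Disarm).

For Country B to be willing to mix, Country B must be indifferent between Disarm and Arm, which pins down Country A's mix.
  Country B's expected payoff from Disarm: p·(-5) + (1−p)·7 = -12p + 7
  Country B's expected payoff from Arm: p·0 + (1−p)·(-7) = 7p - 7
  -12p + 7 = 7p - 7  ⇒  -19p = -14  ⇒  p = 14/19.
In a mixed equilibrium Country A is indifferent between Arm and Disarm; this condition fixes q.
  Country A's payoff from Arm: q·5 + (1−q)·0 = 5q
  Country A's payoff from Disarm: q·(-7) + (1−q)·7 = -14q + 7
  5q = -14q + 7  ⇒  19q = 7  ⇒  q = 7/19.

p = 14/19, q = 7/19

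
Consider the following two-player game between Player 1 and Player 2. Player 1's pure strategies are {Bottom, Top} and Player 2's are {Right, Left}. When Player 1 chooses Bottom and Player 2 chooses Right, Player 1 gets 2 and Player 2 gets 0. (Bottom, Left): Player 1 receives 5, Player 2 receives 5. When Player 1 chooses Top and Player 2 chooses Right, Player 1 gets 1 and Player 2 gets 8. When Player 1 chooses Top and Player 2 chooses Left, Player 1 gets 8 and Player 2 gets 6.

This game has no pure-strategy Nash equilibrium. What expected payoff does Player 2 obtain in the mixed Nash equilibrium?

40/7

Player 1's mix must leave Player 2 indifferent between Right and Left.
  Player 2's payoff to Right: p·0 + (1−p)·8 = -8p + 8
  Player 2's payoff to Left: p·5 + (1−p)·6 = -p + 6
  -8p + 8 = -p + 6  ⇒  -7p = -2  ⇒  p = 2/7.
At equilibrium Player 2 is indifferent across columns, so Player 2's payoff equals the payoff from Right: (2/7)·0 + (5/7)·8 = 40/7.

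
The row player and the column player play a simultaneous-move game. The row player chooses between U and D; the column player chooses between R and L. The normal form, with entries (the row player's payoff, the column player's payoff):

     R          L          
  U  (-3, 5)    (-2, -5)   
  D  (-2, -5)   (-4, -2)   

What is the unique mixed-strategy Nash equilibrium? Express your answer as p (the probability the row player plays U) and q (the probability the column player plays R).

p = 3/13, q = 2/3

The row player's mix must leave the column player indifferent between R and L.
  the column player's expected payoff from R: p·5 + (1−p)·(-5) = 10p - 5
  the column player's expected payoff from L: p·(-5) + (1−p)·(-2) = -3p - 2
  10p - 5 = -3p - 2  ⇒  13p = 3  ⇒  p = 3/13.
The row player's indifference between U and D determines the column player's mixing probability q:
  the row player's expected payoff from U: q·(-3) + (1−q)·(-2) = -q - 2
  the row player's expected payoff from D: q·(-2) + (1−q)·(-4) = 2q - 4
  -q - 2 = 2q - 4  ⇒  -3q = -2  ⇒  q = 2/3.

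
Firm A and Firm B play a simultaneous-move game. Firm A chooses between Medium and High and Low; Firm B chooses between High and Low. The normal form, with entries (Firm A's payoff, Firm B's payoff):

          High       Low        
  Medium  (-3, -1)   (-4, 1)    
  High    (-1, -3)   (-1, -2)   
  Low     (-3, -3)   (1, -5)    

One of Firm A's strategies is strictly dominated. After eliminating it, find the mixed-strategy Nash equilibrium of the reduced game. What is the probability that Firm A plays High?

p = 2/3

Firm A's strategy Medium is strictly dominated by High: -1 > -3 and -1 > -4. Eliminate Medium.
For Firm B to be willing to mix, Firm B must be indifferent between High and Low, which pins down Firm A's mix.
  Firm B's expected payoff from High: p·(-3) + (1−p)·(-3) = -3
  Firm B's expected payoff from Low: p·(-2) + (1−p)·(-5) = 3p - 5
  -3 = 3p - 5  ⇒  -3p = -2  ⇒  p = 2/3.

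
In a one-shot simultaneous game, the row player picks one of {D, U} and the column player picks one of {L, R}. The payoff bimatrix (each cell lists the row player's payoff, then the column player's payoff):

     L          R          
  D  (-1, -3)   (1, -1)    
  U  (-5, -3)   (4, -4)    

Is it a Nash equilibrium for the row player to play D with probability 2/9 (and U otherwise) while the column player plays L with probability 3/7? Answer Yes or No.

No

Given the row player's mix p = 2/9, the column player's payoff from L is -3 but from R is -10/3. The column player strictly prefers L, so the column player would not mix.
So the proposed profile is not a Nash equilibrium.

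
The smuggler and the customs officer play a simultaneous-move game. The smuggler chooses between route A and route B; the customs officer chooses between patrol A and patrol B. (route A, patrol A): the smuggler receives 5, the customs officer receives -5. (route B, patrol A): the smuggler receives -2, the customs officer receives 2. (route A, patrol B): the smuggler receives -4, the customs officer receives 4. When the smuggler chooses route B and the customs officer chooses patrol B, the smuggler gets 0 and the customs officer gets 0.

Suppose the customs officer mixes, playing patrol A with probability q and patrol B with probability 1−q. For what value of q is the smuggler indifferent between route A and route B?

In a mixed equilibrium the smuggler is indifferent between route A and route B; this condition fixes q.
  the smuggler's expected payoff from route A: q·5 + (1−q)·(-4) = 9q - 4
  the smuggler's expected payoff from route B: q·(-2) + (1−q)·0 = -2q
  9q - 4 = -2q  ⇒  11q = 4  ⇒  q = 4/11.

q = 4/11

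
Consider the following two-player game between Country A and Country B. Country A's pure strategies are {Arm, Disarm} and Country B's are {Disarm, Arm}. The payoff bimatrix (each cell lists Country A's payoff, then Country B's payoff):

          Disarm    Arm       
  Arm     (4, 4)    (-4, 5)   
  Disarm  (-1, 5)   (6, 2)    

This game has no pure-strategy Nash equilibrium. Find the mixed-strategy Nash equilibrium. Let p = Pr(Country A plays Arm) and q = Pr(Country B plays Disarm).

In a mixed equilibrium Country B is indifferent between Disarm and Arm; this condition fixes p.
  Country B's payoff to Disarm: p·4 + (1−p)·5 = -p + 5
  Country B's payoff to Arm: p·5 + (1−p)·2 = 3p + 2
  -p + 5 = 3p + 2  ⇒  -4p = -3  ⇒  p = 3/4.
Set Country A's expected payoff from Arm equal to that from Disarm:
  Country A's payoff to Arm: q·4 + (1−q)·(-4) = 8q - 4
  Country A's payoff to Disarm: q·(-1) + (1−q)·6 = -7q + 6
  8q - 4 = -7q + 6  ⇒  15q = 10  ⇒  q = 2/3.

p = 3/4, q = 2/3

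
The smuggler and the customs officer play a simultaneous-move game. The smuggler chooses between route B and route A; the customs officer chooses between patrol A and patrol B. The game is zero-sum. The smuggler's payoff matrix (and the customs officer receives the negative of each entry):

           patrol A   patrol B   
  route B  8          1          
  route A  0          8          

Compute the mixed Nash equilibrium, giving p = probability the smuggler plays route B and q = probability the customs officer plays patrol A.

p = 8/15, q = 7/15

The smuggler's mix must leave the customs officer indifferent between patrol A and patrol B.
  the customs officer's expected payoff from patrol A: p·(-8) + (1−p)·0 = -8p
  the customs officer's expected payoff from patrol B: p·(-1) + (1−p)·(-8) = 7p - 8
  -8p = 7p - 8  ⇒  -15p = -8  ⇒  p = 8/15.
Set the smuggler's expected payoff from route B equal to that from route A:
  the smuggler's payoff from route B: q·8 + (1−q)·1 = 7q + 1
  the smuggler's payoff from route A: q·0 + (1−q)·8 = -8q + 8
  7q + 1 = -8q + 8  ⇒  15q = 7  ⇒  q = 7/15.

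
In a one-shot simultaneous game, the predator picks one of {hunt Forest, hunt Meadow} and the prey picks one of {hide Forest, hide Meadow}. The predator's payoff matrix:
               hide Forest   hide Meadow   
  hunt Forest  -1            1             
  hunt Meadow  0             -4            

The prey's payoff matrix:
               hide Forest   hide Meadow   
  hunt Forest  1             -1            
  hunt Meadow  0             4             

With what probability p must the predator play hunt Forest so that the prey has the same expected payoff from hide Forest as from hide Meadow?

For the prey to be willing to mix, the prey must be indifferent between hide Forest and hide Meadow, which pins down the predator's mix.
  the prey's payoff to hide Forest: p·1 + (1−p)·0 = p
  the prey's payoff to hide Meadow: p·(-1) + (1−p)·4 = -5p + 4
  p = -5p + 4  ⇒  6p = 4  ⇒  p = 2/3.

p = 2/3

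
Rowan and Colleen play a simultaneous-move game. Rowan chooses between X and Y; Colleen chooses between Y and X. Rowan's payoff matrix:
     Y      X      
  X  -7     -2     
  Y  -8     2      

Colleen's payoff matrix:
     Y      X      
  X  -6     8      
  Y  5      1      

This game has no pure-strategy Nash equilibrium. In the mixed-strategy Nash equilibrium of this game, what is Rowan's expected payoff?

For Rowan to be willing to mix, Rowan must be indifferent between X and Y, which pins down Colleen's mix.
  Rowan's expected payoff from X: q·(-7) + (1−q)·(-2) = -5q - 2
  Rowan's expected payoff from Y: q·(-8) + (1−q)·2 = -10q + 2
  -5q - 2 = -10q + 2  ⇒  5q = 4  ⇒  q = 4/5.
At equilibrium Rowan is indifferent across rows, so Rowan's payoff equals the payoff from X: (4/5)·(-7) + (1/5)·(-2) = -6.

-6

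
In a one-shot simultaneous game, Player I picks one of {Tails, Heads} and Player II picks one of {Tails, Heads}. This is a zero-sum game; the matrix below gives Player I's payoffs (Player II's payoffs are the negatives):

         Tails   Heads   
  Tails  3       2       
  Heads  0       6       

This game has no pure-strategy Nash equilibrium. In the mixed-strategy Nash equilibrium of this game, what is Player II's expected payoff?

-18/7

For Player II to be willing to mix, Player II must be indifferent between Tails and Heads, which pins down Player I's mix.
  Player II's expected payoff from Tails: p·(-3) + (1−p)·0 = -3p
  Player II's expected payoff from Heads: p·(-2) + (1−p)·(-6) = 4p - 6
  -3p = 4p - 6  ⇒  -7p = -6  ⇒  p = 6/7.
At equilibrium Player II is indifferent across columns, so Player II's payoff equals the payoff from Tails: (6/7)·(-3) + (1/7)·0 = -18/7.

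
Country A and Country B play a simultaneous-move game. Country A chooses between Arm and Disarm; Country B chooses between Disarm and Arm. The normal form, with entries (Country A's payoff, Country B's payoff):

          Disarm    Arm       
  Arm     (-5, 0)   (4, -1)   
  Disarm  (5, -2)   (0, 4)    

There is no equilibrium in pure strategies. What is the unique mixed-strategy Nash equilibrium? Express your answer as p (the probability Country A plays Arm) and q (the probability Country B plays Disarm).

In a mixed equilibrium Country B is indifferent between Disarm and Arm; this condition fixes p.
  Country B's payoff from Disarm: p·0 + (1−p)·(-2) = 2p - 2
  Country B's payoff from Arm: p·(-1) + (1−p)·4 = -5p + 4
  2p - 2 = -5p + 4  ⇒  7p = 6  ⇒  p = 6/7.
Set Country A's expected payoff from Arm equal to that from Disarm:
  Country A's payoff from Arm: q·(-5) + (1−q)·4 = -9q + 4
  Country A's payoff from Disarm: q·5 + (1−q)·0 = 5q
  -9q + 4 = 5q  ⇒  -14q = -4  ⇒  q = 2/7.

p = 6/7, q = 2/7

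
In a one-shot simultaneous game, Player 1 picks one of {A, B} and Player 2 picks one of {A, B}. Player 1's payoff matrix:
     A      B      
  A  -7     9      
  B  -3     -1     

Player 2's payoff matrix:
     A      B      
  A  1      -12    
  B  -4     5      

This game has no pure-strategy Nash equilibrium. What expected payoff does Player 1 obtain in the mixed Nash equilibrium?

-17/7

For Player 1 to be willing to mix, Player 1 must be indifferent between A and B, which pins down Player 2's mix.
  Player 1's payoff from A: q·(-7) + (1−q)·9 = -16q + 9
  Player 1's payoff from B: q·(-3) + (1−q)·(-1) = -2q - 1
  -16q + 9 = -2q - 1  ⇒  -14q = -10  ⇒  q = 5/7.
At equilibrium Player 1 is indifferent across rows, so Player 1's payoff equals the payoff from A: (5/7)·(-7) + (2/7)·9 = -17/7.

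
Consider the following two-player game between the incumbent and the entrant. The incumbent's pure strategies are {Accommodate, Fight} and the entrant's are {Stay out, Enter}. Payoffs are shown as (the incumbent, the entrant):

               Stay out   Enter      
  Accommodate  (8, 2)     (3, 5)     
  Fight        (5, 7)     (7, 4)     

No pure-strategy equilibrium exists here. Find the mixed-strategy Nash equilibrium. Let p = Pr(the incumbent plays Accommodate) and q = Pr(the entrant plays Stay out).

p = 1/2, q = 4/7

In a mixed equilibrium the entrant is indifferent between Stay out and Enter; this condition fixes p.
  the entrant's payoff from Stay out: p·2 + (1−p)·7 = -5p + 7
  the entrant's payoff from Enter: p·5 + (1−p)·4 = p + 4
  -5p + 7 = p + 4  ⇒  -6p = -3  ⇒  p = 1/2.
In a mixed equilibrium the incumbent is indifferent between Accommodate and Fight; this condition fixes q.
  the incumbent's expected payoff from Accommodate: q·8 + (1−q)·3 = 5q + 3
  the incumbent's expected payoff from Fight: q·5 + (1−q)·7 = -2q + 7
  5q + 3 = -2q + 7  ⇒  7q = 4  ⇒  q = 4/7.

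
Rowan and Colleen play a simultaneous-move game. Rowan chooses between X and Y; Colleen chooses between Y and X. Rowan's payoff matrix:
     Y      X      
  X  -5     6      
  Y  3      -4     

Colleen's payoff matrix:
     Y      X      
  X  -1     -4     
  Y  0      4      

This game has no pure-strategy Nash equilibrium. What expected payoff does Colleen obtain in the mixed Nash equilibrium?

Rowan's mix must leave Colleen indifferent between Y and X.
  Colleen's payoff from Y: p·(-1) + (1−p)·0 = -p
  Colleen's payoff from X: p·(-4) + (1−p)·4 = -8p + 4
  -p = -8p + 4  ⇒  7p = 4  ⇒  p = 4/7.
At equilibrium Colleen is indifferent across columns, so Colleen's payoff equals the payoff from Y: (4/7)·(-1) + (3/7)·0 = -4/7.

-4/7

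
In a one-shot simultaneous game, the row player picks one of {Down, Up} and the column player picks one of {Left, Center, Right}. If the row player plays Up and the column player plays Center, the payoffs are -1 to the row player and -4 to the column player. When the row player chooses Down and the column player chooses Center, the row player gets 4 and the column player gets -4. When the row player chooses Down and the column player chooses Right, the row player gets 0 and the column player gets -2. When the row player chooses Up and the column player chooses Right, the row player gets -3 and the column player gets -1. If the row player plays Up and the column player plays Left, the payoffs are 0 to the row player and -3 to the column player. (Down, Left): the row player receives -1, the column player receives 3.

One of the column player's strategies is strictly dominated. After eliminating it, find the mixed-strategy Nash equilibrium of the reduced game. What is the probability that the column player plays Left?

The column player's strategy Center is strictly dominated by Right: -2 > -4 and -1 > -4. Eliminate Center.
In a mixed equilibrium the row player is indifferent between Down and Up; this condition fixes q.
  the row player's expected payoff from Down: q·(-1) + (1−q)·0 = -q
  the row player's expected payoff from Up: q·0 + (1−q)·(-3) = 3q - 3
  -q = 3q - 3  ⇒  -4q = -3  ⇒  q = 3/4.

q = 3/4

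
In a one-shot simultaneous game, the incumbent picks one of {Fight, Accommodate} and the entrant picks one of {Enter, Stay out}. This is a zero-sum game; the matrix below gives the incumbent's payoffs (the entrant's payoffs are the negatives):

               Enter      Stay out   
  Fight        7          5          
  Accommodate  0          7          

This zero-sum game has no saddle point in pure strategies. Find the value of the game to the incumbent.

v = 49/9

The entrant's mix must leave the incumbent indifferent between Fight and Accommodate.
  the incumbent's expected payoff from Fight: q·7 + (1−q)·5 = 2q + 5
  the incumbent's expected payoff from Accommodate: q·0 + (1−q)·7 = -7q + 7
  2q + 5 = -7q + 7  ⇒  9q = 2  ⇒  q = 2/9.
The value is the incumbent's expected payoff against this mix (using Fight): (2/9)·7 + (7/9)·5 = 49/9.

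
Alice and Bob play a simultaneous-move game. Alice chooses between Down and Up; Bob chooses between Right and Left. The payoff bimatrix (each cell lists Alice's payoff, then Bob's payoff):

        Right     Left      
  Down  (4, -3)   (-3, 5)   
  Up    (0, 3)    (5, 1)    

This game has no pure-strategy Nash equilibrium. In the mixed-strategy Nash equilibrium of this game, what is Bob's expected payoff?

9/5

Alice's mix must leave Bob indifferent between Right and Left.
  Bob's payoff from Right: p·(-3) + (1−p)·3 = -6p + 3
  Bob's payoff from Left: p·5 + (1−p)·1 = 4p + 1
  -6p + 3 = 4p + 1  ⇒  -10p = -2  ⇒  p = 1/5.
At equilibrium Bob is indifferent across columns, so Bob's payoff equals the payoff from Right: (1/5)·(-3) + (4/5)·3 = 9/5.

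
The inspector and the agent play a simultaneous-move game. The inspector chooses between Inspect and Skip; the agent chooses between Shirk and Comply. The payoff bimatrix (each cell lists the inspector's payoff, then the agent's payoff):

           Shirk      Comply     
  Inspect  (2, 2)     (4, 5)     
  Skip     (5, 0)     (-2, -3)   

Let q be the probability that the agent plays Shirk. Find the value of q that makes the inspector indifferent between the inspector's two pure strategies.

q = 2/3

In a mixed equilibrium the inspector is indifferent between Inspect and Skip; this condition fixes q.
  the inspector's payoff from Inspect: q·2 + (1−q)·4 = -2q + 4
  the inspector's payoff from Skip: q·5 + (1−q)·(-2) = 7q - 2
  -2q + 4 = 7q - 2  ⇒  -9q = -6  ⇒  q = 2/3.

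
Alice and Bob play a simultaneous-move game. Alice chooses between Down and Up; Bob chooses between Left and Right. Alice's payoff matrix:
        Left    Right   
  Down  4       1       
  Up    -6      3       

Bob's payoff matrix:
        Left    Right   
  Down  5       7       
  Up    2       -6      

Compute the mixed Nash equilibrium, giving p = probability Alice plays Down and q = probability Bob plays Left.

Alice's mix must leave Bob indifferent between Left and Right.
  Bob's expected payoff from Left: p·5 + (1−p)·2 = 3p + 2
  Bob's expected payoff from Right: p·7 + (1−p)·(-6) = 13p - 6
  3p + 2 = 13p - 6  ⇒  -10p = -8  ⇒  p = 4/5.
Alice's indifference between Down and Up determines Bob's mixing probability q:
  Alice's expected payoff from Down: q·4 + (1−q)·1 = 3q + 1
  Alice's expected payoff from Up: q·(-6) + (1−q)·3 = -9q + 3
  3q + 1 = -9q + 3  ⇒  12q = 2  ⇒  q = 1/6.

p = 4/5, q = 1/6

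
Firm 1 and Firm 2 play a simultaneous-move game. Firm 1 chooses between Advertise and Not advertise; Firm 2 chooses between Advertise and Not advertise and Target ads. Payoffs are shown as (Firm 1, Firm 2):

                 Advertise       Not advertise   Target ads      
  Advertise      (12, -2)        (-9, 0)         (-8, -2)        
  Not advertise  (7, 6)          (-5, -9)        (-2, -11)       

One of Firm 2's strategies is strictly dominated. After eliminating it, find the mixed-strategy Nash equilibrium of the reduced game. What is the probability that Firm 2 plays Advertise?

Firm 2's strategy Target ads is strictly dominated by Not advertise: 0 > -2 and -9 > -11. Eliminate Target ads.
In a mixed equilibrium Firm 1 is indifferent between Advertise and Not advertise; this condition fixes q.
  Firm 1's payoff to Advertise: q·12 + (1−q)·(-9) = 21q - 9
  Firm 1's payoff to Not advertise: q·7 + (1−q)·(-5) = 12q - 5
  21q - 9 = 12q - 5  ⇒  9q = 4  ⇒  q = 4/9.

q = 4/9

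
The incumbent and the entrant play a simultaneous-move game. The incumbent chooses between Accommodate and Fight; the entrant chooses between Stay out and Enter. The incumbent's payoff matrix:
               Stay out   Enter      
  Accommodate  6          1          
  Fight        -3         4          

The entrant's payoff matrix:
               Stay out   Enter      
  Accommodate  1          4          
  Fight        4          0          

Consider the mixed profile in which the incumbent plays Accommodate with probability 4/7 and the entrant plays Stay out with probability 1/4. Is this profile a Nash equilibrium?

Check the entrant's indifference given the incumbent's mix p = 4/7:
  payoff from Stay out = 16/7; payoff from Enter = 16/7 — equal.
Check the incumbent's indifference given the entrant's mix q = 1/4:
  payoff from Accommodate = 9/4; payoff from Fight = 9/4 — equal.
Both players are indifferent, so neither can profitably deviate.

Yes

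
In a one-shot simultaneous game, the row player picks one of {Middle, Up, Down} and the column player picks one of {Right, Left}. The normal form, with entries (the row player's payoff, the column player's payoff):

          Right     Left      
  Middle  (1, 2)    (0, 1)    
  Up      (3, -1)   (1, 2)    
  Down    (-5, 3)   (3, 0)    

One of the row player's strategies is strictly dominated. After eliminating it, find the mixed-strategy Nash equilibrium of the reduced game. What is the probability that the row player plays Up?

The row player's strategy Middle is strictly dominated by Up: 3 > 1 and 1 > 0. Eliminate Middle.
In a mixed equilibrium the column player is indifferent between Right and Left; this condition fixes p.
  the column player's payoff from Right: p·(-1) + (1−p)·3 = -4p + 3
  the column player's payoff from Left: p·2 + (1−p)·0 = 2p
  -4p + 3 = 2p  ⇒  -6p = -3  ⇒  p = 1/2.

p = 1/2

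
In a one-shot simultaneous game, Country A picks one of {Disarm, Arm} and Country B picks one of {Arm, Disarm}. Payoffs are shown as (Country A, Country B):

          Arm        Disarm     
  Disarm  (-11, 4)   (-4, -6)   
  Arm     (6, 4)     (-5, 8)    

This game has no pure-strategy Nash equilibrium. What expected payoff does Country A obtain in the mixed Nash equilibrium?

For Country A to be willing to mix, Country A must be indifferent between Disarm and Arm, which pins down Country B's mix.
  Country A's expected payoff from Disarm: q·(-11) + (1−q)·(-4) = -7q - 4
  Country A's expected payoff from Arm: q·6 + (1−q)·(-5) = 11q - 5
  -7q - 4 = 11q - 5  ⇒  -18q = -1  ⇒  q = 1/18.
At equilibrium Country A is indifferent across rows, so Country A's payoff equals the payoff from Disarm: (1/18)·(-11) + (17/18)·(-4) = -79/18.

-79/18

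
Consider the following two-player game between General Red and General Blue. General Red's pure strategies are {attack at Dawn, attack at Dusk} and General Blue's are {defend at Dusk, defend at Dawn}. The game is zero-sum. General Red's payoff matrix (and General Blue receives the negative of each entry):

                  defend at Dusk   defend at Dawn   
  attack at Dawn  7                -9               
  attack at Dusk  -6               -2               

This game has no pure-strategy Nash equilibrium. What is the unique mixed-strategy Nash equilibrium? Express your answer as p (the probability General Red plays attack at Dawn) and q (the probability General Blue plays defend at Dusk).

p = 1/5, q = 7/20

General Blue's indifference between defend at Dusk and defend at Dawn determines General Red's mixing probability p:
  General Blue's payoff to defend at Dusk: p·(-7) + (1−p)·6 = -13p + 6
  General Blue's payoff to defend at Dawn: p·9 + (1−p)·2 = 7p + 2
  -13p + 6 = 7p + 2  ⇒  -20p = -4  ⇒  p = 1/5.
In a mixed equilibrium General Red is indifferent between attack at Dawn and attack at Dusk; this condition fixes q.
  General Red's expected payoff from attack at Dawn: q·7 + (1−q)·(-9) = 16q - 9
  General Red's expected payoff from attack at Dusk: q·(-6) + (1−q)·(-2) = -4q - 2
  16q - 9 = -4q - 2  ⇒  20q = 7  ⇒  q = 7/20.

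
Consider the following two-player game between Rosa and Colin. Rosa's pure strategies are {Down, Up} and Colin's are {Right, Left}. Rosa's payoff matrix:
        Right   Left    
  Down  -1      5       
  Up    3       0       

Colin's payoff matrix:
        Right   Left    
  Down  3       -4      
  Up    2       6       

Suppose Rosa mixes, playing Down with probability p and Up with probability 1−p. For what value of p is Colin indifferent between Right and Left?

Rosa's mix must leave Colin indifferent between Right and Left.
  Colin's payoff from Right: p·3 + (1−p)·2 = p + 2
  Colin's payoff from Left: p·(-4) + (1−p)·6 = -10p + 6
  p + 2 = -10p + 6  ⇒  11p = 4  ⇒  p = 4/11.

p = 4/11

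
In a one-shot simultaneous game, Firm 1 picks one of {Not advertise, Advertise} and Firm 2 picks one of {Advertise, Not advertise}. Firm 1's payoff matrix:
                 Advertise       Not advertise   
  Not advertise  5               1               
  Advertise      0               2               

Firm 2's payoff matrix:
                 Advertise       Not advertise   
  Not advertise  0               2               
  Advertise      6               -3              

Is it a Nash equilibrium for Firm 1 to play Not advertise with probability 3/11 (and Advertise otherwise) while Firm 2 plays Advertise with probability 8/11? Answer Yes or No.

No

Given Firm 1's mix p = 3/11, Firm 2's payoff from Advertise is 48/11 but from Not advertise is -18/11. Firm 2 strictly prefers Advertise, so Firm 2 would not mix.
So the proposed profile is not a Nash equilibrium.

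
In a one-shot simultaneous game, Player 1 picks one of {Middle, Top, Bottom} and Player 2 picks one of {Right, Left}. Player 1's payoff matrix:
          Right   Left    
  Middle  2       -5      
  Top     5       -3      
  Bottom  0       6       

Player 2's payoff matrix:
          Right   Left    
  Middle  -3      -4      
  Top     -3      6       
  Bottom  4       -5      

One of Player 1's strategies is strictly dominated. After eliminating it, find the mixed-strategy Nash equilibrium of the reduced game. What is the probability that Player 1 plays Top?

p = 1/2

Player 1's strategy Middle is strictly dominated by Top: 5 > 2 and -3 > -5. Eliminate Middle.
Player 2's indifference between Right and Left determines Player 1's mixing probability p:
  Player 2's payoff to Right: p·(-3) + (1−p)·4 = -7p + 4
  Player 2's payoff to Left: p·6 + (1−p)·(-5) = 11p - 5
  -7p + 4 = 11p - 5  ⇒  -18p = -9  ⇒  p = 1/2.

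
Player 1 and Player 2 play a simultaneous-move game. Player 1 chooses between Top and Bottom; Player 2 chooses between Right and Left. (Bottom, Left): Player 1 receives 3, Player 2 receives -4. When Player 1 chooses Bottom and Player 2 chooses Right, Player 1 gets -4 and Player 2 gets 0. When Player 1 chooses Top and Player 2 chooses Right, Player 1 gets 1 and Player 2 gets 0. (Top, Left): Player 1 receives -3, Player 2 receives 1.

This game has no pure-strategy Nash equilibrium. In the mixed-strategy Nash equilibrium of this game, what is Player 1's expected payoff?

Player 2's mix must leave Player 1 indifferent between Top and Bottom.
  Player 1's payoff from Top: q·1 + (1−q)·(-3) = 4q - 3
  Player 1's payoff from Bottom: q·(-4) + (1−q)·3 = -7q + 3
  4q - 3 = -7q + 3  ⇒  11q = 6  ⇒  q = 6/11.
At equilibrium Player 1 is indifferent across rows, so Player 1's payoff equals the payoff from Top: (6/11)·1 + (5/11)·(-3) = -9/11.

-9/11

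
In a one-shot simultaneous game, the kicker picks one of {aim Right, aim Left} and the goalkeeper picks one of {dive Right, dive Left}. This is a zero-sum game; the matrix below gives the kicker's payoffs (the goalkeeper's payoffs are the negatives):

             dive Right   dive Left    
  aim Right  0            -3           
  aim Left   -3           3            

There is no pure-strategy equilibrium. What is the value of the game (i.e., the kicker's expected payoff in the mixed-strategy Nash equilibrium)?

Set the kicker's expected payoff from aim Right equal to that from aim Left:
  the kicker's expected payoff from aim Right: q·0 + (1−q)·(-3) = 3q - 3
  the kicker's expected payoff from aim Left: q·(-3) + (1−q)·3 = -6q + 3
  3q - 3 = -6q + 3  ⇒  9q = 6  ⇒  q = 2/3.
The value is the kicker's expected payoff against this mix (using aim Right): (2/3)·0 + (1/3)·(-3) = -1.

v = -1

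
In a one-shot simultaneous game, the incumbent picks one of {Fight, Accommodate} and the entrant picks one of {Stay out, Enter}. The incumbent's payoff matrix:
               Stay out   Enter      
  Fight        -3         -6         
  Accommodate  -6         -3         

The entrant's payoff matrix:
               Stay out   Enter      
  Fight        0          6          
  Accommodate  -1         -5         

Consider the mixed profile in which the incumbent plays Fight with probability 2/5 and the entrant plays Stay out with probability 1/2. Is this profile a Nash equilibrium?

Yes

Check the entrant's indifference given the incumbent's mix p = 2/5:
  payoff from Stay out = -3/5; payoff from Enter = -3/5 — equal.
Check the incumbent's indifference given the entrant's mix q = 1/2:
  payoff from Fight = -9/2; payoff from Accommodate = -9/2 — equal.
Both players are indifferent, so neither can profitably deviate.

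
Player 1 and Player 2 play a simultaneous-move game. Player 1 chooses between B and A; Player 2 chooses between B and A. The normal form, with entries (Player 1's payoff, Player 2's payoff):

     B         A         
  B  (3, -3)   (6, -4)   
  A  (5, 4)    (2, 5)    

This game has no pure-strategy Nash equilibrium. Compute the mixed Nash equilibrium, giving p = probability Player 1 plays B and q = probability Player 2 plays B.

p = 1/2, q = 2/3

For Player 2 to be willing to mix, Player 2 must be indifferent between B and A, which pins down Player 1's mix.
  Player 2's payoff from B: p·(-3) + (1−p)·4 = -7p + 4
  Player 2's payoff from A: p·(-4) + (1−p)·5 = -9p + 5
  -7p + 4 = -9p + 5  ⇒  2p = 1  ⇒  p = 1/2.
In a mixed equilibrium Player 1 is indifferent between B and A; this condition fixes q.
  Player 1's payoff from B: q·3 + (1−q)·6 = -3q + 6
  Player 1's payoff from A: q·5 + (1−q)·2 = 3q + 2
  -3q + 6 = 3q + 2  ⇒  -6q = -4  ⇒  q = 2/3.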